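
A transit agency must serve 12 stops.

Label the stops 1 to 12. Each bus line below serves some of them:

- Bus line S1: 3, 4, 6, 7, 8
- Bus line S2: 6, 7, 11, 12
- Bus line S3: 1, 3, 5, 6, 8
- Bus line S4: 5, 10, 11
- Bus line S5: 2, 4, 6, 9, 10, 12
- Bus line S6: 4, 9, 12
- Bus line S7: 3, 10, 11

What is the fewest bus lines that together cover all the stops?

Take {S2, S3, S5}. Their union is {1, 2, 3, 4, 5, 6, 7, 8, 9, 10, 11, 12}, which is all 12 stops.
Only S3 contains 1, so S3 is forced; the remaining 7 stops need at least 2 more bus lines (each remaining bus line adds at most 5) — so at least 3 bus lines are needed, and 3 is optimal.

3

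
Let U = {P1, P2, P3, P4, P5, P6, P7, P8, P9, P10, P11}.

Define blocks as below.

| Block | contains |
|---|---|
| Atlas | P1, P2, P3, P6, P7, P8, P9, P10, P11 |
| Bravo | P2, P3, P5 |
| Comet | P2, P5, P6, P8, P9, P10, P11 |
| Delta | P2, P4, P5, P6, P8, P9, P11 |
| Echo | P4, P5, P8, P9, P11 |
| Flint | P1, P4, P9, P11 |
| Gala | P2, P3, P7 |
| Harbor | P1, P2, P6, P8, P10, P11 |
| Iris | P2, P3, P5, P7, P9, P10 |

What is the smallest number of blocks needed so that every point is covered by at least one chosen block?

Atlas and Echo cover everything between them: the union {P1, P2, P3, P4, P5, P6, P7, P8, P9, P10, P11} is all of U.
No single block has all 11 points (the largest, Atlas, has 9), so 2 is optimal.

2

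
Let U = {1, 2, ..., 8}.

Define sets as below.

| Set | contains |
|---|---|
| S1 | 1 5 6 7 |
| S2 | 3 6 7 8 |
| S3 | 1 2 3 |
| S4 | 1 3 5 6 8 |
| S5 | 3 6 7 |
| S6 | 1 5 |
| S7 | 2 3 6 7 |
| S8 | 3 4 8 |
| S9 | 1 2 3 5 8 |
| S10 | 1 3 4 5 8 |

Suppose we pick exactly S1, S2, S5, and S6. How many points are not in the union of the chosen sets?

2

Union of S1, S2, S5, S6 = {1, 3, 5, 6, 7, 8}.
Not covered: 2, 4 — 2 points.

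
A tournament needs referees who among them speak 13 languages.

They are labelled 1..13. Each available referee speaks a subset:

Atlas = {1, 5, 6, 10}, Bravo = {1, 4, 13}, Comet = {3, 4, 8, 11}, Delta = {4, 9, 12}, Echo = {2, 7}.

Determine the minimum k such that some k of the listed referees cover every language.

5

Take {Atlas, Bravo, Comet, Delta, Echo}. Their union is {1, 2, 3, 4, 5, 6, 7, 8, 9, 10, 11, 12, 13}, which is all 13 languages.
Only Bravo contains 13, so Bravo is forced; the remaining 10 languages need at least 4 more referees (each remaining referee adds at most 3) — so at least 5 referees are needed, and 5 is optimal.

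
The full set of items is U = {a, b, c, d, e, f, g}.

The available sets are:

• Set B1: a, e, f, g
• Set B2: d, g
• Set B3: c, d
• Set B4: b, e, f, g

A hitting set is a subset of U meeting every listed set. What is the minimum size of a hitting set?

2

H = {d, g} meets every set (each contains at least one member of H), and |H| = 2.
The sets B1, B3 are pairwise disjoint, so any hitting set needs a separate item for each — at least 2. Hence 2 is optimal.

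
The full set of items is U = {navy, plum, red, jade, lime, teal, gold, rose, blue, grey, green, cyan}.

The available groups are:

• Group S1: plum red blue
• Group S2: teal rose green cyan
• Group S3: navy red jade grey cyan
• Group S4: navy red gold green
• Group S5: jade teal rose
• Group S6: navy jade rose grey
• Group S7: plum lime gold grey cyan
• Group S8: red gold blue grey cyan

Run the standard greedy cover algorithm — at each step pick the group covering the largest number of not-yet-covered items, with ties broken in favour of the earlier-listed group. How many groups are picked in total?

Greedy: pick S3 (covers 5 new) → pick S2 (covers 3 new) → pick S7 (covers 3 new) → pick S1 (covers 1 new). Total picks: 4.

4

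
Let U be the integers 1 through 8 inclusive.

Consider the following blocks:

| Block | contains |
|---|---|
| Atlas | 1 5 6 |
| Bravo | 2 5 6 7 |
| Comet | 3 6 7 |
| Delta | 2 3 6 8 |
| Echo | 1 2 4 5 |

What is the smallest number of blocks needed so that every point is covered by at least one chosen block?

3

Comet, Delta, and Echo cover everything between them: the union {1, 2, 3, 4, 5, 6, 7, 8} is all of U.
Only Echo contains 4, so Echo is forced; the remaining 4 points need at least 2 more blocks (each remaining block adds at most 3) — so at least 3 blocks are needed, and 3 is optimal.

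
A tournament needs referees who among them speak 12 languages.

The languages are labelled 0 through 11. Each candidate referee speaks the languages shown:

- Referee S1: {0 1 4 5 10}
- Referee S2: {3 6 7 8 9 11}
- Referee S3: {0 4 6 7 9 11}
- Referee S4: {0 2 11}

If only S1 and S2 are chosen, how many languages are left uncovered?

1

Union of S1, S2 = {0, 1, 3, 4, 5, 6, 7, 8, 9, 10, 11}.
Not covered: 2 — 1 language.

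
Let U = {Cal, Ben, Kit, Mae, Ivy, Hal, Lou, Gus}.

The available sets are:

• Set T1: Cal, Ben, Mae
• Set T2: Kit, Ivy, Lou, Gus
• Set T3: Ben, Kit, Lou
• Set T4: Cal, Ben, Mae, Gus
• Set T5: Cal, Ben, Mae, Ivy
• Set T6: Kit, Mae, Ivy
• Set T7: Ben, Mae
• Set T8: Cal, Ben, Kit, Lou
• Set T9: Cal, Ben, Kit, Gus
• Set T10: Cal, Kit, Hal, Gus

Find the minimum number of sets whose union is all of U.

3

Take {T2, T4, T10}. Their union is {Cal, Ben, Kit, Mae, Ivy, Hal, Lou, Gus}, which is all 8 points.
Only T10 contains Hal, so T10 is forced; the remaining 4 points need at least 2 more sets (each remaining set adds at most 3) — so at least 3 sets are needed, and 3 is optimal.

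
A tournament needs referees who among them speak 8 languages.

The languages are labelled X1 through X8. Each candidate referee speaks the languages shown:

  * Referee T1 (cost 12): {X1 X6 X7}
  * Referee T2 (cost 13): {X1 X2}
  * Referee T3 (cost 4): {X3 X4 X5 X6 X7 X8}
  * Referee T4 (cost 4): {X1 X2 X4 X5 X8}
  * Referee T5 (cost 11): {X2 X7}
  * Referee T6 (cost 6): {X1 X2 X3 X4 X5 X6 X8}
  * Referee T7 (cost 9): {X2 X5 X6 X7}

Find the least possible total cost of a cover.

8

T3, T4 together cover every language (T3 ∪ T4 = {X1, X2, X3, X4, X5, X6, X7, X8}); total cost 4 + 4 = 8.
No covering selection has total cost below 8.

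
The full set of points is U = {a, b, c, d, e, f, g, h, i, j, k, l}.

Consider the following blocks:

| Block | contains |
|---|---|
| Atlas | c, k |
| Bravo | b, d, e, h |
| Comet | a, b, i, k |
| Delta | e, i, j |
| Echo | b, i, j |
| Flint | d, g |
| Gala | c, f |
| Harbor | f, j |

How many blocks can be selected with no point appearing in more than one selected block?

3

Echo, Flint, Gala are pairwise disjoint (Echo={b,i,j}; Flint={d,g}; Gala={c,f}).
Every remaining block overlaps one of these, and no 4 of the listed blocks are pairwise disjoint, so 3 is the maximum.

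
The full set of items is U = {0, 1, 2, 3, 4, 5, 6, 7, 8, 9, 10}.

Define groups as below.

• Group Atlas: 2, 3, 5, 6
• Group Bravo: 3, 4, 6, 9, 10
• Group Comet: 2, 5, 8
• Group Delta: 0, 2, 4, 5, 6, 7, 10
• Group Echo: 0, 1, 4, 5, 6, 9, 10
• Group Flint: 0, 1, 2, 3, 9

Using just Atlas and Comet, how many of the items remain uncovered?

6

Union of Atlas, Comet = {2, 3, 5, 6, 8}.
Not covered: 0, 1, 4, 7, 9, 10 — 6 items.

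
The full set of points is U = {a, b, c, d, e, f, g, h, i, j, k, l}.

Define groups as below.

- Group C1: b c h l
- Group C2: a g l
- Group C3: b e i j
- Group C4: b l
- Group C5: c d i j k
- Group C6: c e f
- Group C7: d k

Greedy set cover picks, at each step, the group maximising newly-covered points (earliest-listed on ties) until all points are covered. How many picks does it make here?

4

Greedy: pick C5 (covers 5 new) → pick C1 (covers 3 new) → pick C2 (covers 2 new) → pick C6 (covers 2 new). Total picks: 4.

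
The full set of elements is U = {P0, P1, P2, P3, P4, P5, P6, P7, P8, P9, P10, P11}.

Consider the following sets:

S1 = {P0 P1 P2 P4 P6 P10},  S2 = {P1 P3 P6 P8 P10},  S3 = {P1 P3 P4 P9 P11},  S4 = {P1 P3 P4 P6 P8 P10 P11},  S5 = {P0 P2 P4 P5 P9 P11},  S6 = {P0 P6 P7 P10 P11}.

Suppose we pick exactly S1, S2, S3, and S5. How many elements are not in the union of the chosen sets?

Union of S1, S2, S3, S5 = {P0, P1, P2, P3, P4, P5, P6, P8, P9, P10, P11}.
Not covered: P7 — 1 element.

1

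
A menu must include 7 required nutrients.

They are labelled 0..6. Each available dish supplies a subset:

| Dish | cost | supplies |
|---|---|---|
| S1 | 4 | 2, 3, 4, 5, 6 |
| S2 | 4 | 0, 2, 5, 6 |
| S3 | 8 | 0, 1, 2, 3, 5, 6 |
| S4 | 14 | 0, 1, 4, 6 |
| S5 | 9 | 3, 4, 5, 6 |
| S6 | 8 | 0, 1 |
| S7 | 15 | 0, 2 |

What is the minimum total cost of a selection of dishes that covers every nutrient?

S1, S3 together cover every nutrient (S1 ∪ S3 = {0, 1, 2, 3, 4, 5, 6}); total cost 4 + 8 = 12.
The greedy pick S1, S2, S3 costs 16; no covering selection beats 12.

12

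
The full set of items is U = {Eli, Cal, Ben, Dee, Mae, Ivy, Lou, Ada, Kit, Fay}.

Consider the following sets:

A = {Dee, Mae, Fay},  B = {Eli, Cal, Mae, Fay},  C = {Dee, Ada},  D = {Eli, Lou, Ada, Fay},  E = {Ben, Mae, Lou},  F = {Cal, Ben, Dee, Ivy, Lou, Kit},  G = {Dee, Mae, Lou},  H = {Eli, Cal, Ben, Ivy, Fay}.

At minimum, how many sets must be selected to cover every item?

3

D, E, and F cover everything between them: the union {Eli, Cal, Ben, Dee, Mae, Ivy, Lou, Ada, Kit, Fay} is all of U.
Only F contains Kit, so F is forced; the remaining 4 items need at least 2 more sets (each remaining set adds at most 3) — so at least 3 sets are needed, and 3 is optimal.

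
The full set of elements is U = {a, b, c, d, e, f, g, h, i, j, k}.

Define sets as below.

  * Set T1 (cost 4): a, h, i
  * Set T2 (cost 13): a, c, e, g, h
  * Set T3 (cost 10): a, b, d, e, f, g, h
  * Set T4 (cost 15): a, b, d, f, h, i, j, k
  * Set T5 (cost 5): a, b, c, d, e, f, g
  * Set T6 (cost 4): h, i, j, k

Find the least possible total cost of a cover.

T5, T6 together cover every element (T5 ∪ T6 = {a, b, c, d, e, f, g, h, i, j, k}); total cost 5 + 4 = 9.
No covering selection has total cost below 9.

9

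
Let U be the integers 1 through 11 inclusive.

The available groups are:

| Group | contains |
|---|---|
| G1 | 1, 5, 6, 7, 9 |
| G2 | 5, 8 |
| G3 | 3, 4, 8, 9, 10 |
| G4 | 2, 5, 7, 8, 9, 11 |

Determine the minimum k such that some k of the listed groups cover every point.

3

Take {G1, G3, G4}. Their union is {1, 2, 3, 4, 5, 6, 7, 8, 9, 10, 11}, which is all 11 points.
Only G1 contains 1, so G1 is forced; the remaining 6 points need at least 2 more groups (each remaining group adds at most 4) — so at least 3 groups are needed, and 3 is optimal.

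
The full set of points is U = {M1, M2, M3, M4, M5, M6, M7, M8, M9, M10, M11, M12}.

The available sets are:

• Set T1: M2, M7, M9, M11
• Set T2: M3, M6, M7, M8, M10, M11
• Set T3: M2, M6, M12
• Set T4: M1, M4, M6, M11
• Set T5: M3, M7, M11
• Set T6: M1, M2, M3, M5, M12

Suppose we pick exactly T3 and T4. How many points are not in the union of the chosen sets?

Union of T3, T4 = {M1, M2, M4, M6, M11, M12}.
Not covered: M3, M5, M7, M8, M9, M10 — 6 points.

6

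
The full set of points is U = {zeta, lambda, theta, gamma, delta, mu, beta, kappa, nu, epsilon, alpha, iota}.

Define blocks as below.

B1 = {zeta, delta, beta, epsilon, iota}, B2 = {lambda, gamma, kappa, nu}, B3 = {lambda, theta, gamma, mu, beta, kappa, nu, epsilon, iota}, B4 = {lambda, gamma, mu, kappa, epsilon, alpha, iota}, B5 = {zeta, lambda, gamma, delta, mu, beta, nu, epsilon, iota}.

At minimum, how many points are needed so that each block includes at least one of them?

2

Take H = {gamma, iota}. Each listed block contains at least one of these, so H is a hitting set of size 2.
The blocks B1, B2 are pairwise disjoint, so any hitting set needs a separate point for each — at least 2. Hence 2 is optimal.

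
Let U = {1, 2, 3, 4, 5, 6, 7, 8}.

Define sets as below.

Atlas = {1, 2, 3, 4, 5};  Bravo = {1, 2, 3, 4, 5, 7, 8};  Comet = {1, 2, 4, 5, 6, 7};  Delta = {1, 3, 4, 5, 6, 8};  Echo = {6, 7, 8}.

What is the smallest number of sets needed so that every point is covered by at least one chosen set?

Bravo and Delta together: Bravo ∪ Delta = {1, 2, 3, 4, 5, 6, 7, 8} — every point is covered.
No single set has all 8 points (the largest, Bravo, has 7), so 2 is optimal.

2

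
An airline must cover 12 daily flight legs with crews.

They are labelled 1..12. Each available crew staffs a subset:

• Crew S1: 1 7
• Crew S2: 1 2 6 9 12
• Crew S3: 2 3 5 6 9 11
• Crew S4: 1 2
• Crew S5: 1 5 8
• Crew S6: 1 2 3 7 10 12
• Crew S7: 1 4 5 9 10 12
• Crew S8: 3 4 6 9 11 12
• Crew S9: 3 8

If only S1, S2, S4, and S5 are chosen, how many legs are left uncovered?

4

Union of S1, S2, S4, S5 = {1, 2, 5, 6, 7, 8, 9, 12}.
Not covered: 3, 4, 10, 11 — 4 legs.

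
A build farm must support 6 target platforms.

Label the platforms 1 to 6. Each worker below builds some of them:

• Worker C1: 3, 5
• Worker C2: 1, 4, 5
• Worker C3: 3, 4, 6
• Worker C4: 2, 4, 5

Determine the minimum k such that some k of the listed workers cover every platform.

C2 and C3 and C4 together: C2 ∪ C3 ∪ C4 = {1, 2, 3, 4, 5, 6} — every platform is covered.
Only C2 contains 1, so C2 is forced; the remaining 3 platforms need at least 2 more workers (each remaining worker adds at most 2) — so at least 3 workers are needed, and 3 is optimal.

3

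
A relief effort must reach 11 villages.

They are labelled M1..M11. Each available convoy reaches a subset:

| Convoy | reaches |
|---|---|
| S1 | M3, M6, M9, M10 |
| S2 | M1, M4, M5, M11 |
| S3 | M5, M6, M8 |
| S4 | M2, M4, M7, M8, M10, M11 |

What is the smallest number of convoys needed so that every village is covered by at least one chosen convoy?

S1 and S2 and S4 together: S1 ∪ S2 ∪ S4 = {M1, M2, M3, M4, M5, M6, M7, M8, M9, M10, M11} — every village is covered.
Only S2 contains M1, so S2 is forced; the remaining 7 villages need at least 2 more convoys (each remaining convoy adds at most 4) — so at least 3 convoys are needed, and 3 is optimal.

3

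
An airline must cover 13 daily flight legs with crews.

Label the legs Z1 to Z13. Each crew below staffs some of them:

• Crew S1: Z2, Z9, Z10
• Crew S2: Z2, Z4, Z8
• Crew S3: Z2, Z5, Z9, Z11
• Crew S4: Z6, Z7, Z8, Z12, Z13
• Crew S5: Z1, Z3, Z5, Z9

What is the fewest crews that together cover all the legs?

S1 and S2 and S3 and S4 and S5 together: S1 ∪ S2 ∪ S3 ∪ S4 ∪ S5 = {Z1, Z2, Z3, Z4, Z5, Z6, Z7, Z8, Z9, Z10, Z11, Z12, Z13} — every leg is covered.
No 4 of the 5 crews cover everything (all 5 combinations miss at least one leg), so 5 is optimal.

5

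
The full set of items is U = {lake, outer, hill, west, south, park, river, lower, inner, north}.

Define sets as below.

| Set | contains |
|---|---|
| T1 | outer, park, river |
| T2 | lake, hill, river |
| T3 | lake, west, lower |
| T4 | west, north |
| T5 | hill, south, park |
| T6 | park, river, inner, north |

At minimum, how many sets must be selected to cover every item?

T1, T3, T5, and T6 cover everything between them: the union {lake, outer, hill, west, south, park, river, lower, inner, north} is all of U.
Only T1 contains outer, so T1 is forced; the remaining 7 items need at least 3 more sets (each remaining set adds at most 3) — so at least 4 sets are needed, and 4 is optimal.

4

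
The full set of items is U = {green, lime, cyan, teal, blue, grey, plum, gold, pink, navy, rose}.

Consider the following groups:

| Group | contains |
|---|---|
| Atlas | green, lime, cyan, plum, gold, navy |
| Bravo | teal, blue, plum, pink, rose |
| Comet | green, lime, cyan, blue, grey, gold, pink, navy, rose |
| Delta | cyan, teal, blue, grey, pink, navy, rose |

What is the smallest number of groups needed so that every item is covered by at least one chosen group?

Atlas and Delta cover everything between them: the union {green, lime, cyan, teal, blue, grey, plum, gold, pink, navy, rose} is all of U.
No single group has all 11 items (the largest, Comet, has 9), so 2 is optimal.

2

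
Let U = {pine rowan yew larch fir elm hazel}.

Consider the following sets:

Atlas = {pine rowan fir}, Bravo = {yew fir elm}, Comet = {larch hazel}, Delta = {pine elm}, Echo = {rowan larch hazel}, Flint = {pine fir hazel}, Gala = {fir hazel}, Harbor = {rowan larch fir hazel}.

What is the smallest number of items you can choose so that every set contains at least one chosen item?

3

Take H = {rowan, elm, hazel}. Each listed set contains at least one of these, so H is a hitting set of size 3.
No choice of 2 items meets every set, so 3 is the minimum.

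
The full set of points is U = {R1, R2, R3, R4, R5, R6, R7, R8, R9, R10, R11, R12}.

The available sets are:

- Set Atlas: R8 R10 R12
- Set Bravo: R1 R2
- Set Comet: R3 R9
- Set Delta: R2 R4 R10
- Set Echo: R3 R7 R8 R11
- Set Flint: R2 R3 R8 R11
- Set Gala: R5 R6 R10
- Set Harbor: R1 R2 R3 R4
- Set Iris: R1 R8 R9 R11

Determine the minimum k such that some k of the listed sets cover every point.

5

Take {Atlas, Echo, Gala, Harbor, Iris}. Their union is {R1, R2, R3, R4, R5, R6, R7, R8, R9, R10, R11, R12}, which is all 12 points.
No 4 of the 9 sets cover everything (all 126 combinations miss at least one point), so 5 is optimal.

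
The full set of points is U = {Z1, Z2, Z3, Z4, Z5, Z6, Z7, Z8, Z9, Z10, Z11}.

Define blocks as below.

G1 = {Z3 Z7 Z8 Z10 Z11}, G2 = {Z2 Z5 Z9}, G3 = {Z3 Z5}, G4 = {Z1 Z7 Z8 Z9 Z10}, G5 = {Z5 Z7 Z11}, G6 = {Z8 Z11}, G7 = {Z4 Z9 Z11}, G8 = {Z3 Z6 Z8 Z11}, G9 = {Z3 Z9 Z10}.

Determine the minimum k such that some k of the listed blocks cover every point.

4

G2, G4, G7, and G8 cover everything between them: the union {Z1, Z2, Z3, Z4, Z5, Z6, Z7, Z8, Z9, Z10, Z11} is all of U.
No 3 of the 9 blocks cover everything (all 84 combinations miss at least one point), so 4 is optimal.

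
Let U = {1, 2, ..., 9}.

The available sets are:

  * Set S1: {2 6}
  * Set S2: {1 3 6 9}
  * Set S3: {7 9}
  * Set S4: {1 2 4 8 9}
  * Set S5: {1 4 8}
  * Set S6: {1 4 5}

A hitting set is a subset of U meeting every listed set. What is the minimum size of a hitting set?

3

Take H = {1, 6, 9}. Each listed set contains at least one of these, so H is a hitting set of size 3.
The sets S1, S3, S5 are pairwise disjoint, so any hitting set needs a separate item for each — at least 3. Hence 3 is optimal.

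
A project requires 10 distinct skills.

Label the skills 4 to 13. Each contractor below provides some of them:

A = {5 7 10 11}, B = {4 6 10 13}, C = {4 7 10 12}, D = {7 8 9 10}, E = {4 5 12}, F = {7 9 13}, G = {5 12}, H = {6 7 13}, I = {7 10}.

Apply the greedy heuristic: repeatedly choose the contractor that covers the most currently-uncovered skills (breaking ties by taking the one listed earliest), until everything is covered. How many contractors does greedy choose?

Greedy: pick A (covers 4 new) → pick B (covers 3 new) → pick D (covers 2 new) → pick C (covers 1 new). Total picks: 4.

4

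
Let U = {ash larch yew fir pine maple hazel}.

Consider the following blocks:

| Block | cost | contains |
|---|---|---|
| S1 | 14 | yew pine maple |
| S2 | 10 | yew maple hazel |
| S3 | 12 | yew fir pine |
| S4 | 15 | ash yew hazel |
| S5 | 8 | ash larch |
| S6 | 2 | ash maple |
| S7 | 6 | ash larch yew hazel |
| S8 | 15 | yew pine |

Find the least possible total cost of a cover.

20

S3, S6, S7 together cover every item (S3 ∪ S6 ∪ S7 = {ash, larch, yew, fir, pine, maple, hazel}); total cost 12 + 2 + 6 = 20.
No covering selection has total cost below 20.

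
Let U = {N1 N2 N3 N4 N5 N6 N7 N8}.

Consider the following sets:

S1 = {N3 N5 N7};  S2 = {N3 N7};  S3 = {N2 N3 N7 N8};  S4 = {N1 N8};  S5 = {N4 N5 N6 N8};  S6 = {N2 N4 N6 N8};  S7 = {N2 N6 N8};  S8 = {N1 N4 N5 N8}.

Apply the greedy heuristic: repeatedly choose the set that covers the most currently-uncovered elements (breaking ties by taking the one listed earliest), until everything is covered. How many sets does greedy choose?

3

Greedy: pick S3 (covers 4 new) → pick S5 (covers 3 new) → pick S4 (covers 1 new). Total picks: 3.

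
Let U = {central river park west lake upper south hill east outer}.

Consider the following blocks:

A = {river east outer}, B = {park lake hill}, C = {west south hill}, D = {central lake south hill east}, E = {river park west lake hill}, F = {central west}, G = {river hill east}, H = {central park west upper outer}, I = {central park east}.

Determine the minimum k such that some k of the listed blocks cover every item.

3

Take {D, G, H}. Their union is {central, river, park, west, lake, upper, south, hill, east, outer}, which is all 10 items.
Only H contains upper, so H is forced; the remaining 5 items need at least 2 more blocks (each remaining block adds at most 4) — so at least 3 blocks are needed, and 3 is optimal.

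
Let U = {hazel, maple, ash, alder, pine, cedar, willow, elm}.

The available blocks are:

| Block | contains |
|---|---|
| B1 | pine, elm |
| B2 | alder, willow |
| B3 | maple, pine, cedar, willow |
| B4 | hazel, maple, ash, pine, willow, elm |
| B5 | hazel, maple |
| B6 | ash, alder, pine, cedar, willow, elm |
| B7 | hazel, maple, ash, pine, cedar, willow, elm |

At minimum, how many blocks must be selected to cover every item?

B2 and B7 cover everything between them: the union {hazel, maple, ash, alder, pine, cedar, willow, elm} is all of U.
No single block has all 8 items (the largest, B7, has 7), so 2 is optimal.

2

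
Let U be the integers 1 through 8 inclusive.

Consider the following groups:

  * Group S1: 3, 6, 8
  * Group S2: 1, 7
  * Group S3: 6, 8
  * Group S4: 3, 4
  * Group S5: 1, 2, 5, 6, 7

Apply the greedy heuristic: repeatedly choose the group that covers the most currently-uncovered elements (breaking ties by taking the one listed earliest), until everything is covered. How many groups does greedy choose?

3

Greedy: pick S5 (covers 5 new) → pick S1 (covers 2 new) → pick S4 (covers 1 new). Total picks: 3.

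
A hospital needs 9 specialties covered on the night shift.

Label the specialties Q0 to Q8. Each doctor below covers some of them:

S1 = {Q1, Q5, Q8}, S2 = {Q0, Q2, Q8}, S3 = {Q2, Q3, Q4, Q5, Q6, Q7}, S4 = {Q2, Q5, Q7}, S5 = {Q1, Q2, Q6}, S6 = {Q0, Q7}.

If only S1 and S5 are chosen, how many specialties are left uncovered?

Union of S1, S5 = {Q1, Q2, Q5, Q6, Q8}.
Not covered: Q0, Q3, Q4, Q7 — 4 specialties.

4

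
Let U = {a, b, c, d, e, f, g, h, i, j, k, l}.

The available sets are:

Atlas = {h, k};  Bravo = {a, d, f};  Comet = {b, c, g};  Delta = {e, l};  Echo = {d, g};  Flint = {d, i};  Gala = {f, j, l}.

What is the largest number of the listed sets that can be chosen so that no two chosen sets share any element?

Atlas, Comet, Delta, Flint are pairwise disjoint (Atlas={h,k}; Comet={b,c,g}; Delta={e,l}; Flint={d,i}).
Every remaining set overlaps one of these, and no 5 of the listed sets are pairwise disjoint, so 4 is the maximum.

4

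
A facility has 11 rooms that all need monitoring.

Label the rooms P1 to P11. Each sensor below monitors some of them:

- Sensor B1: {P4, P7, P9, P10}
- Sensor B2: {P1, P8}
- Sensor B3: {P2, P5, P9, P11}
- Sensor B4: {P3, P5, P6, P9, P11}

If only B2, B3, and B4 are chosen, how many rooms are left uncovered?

3

Union of B2, B3, B4 = {P1, P2, P3, P5, P6, P8, P9, P11}.
Not covered: P4, P7, P10 — 3 rooms.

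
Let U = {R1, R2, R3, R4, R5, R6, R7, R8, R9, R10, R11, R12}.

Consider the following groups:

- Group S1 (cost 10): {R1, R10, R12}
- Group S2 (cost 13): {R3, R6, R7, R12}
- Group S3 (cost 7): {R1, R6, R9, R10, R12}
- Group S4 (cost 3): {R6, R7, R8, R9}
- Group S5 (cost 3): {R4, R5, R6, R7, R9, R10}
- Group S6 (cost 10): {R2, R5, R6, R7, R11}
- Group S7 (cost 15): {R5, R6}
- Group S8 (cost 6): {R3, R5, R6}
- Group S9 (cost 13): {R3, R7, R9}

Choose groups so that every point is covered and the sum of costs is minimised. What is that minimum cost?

29

S3, S4, S5, S6, S8 together cover every point (S3 ∪ S4 ∪ S5 ∪ S6 ∪ S8 = {R1, R2, R3, R4, R5, R6, R7, R8, R9, R10, R11, R12}); total cost 7 + 3 + 3 + 10 + 6 = 29.
No covering selection has total cost below 29.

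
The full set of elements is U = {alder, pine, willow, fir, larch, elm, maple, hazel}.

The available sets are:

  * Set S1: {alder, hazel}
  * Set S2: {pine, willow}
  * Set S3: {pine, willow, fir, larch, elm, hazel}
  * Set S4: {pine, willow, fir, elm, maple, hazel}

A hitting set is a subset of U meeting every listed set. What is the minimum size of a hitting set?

2

Take H = {alder, pine}. Each listed set contains at least one of these, so H is a hitting set of size 2.
The sets S1, S2 are pairwise disjoint, so any hitting set needs a separate element for each — at least 2. Hence 2 is optimal.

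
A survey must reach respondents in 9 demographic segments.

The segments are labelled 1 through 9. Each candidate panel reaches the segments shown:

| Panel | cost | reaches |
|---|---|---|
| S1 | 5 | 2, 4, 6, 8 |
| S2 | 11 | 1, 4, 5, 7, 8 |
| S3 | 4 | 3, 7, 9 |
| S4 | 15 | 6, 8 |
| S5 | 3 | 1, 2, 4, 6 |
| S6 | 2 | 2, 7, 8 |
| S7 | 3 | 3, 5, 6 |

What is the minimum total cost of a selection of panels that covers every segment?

S3, S5, S6, S7 together cover every segment (S3 ∪ S5 ∪ S6 ∪ S7 = {1, 2, 3, 4, 5, 6, 7, 8, 9}); total cost 4 + 3 + 2 + 3 = 12.
No covering selection has total cost below 12.

12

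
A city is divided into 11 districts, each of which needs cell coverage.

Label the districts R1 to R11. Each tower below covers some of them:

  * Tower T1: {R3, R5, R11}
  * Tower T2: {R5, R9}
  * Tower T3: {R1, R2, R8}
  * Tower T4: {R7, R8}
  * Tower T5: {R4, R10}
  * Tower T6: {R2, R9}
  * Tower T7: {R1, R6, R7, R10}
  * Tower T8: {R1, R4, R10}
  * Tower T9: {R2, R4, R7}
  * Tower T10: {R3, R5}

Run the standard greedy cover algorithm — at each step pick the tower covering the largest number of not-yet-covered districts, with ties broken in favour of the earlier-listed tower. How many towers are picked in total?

5

Greedy: pick T7 (covers 4 new) → pick T1 (covers 3 new) → pick T3 (covers 2 new) → pick T2 (covers 1 new) → pick T5 (covers 1 new). Total picks: 5.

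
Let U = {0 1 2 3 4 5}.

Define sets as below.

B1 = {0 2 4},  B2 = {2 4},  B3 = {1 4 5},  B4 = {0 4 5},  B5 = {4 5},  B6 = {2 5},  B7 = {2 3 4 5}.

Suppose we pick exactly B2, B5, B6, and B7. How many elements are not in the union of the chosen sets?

Union of B2, B5, B6, B7 = {2, 3, 4, 5}.
Not covered: 0, 1 — 2 elements.

2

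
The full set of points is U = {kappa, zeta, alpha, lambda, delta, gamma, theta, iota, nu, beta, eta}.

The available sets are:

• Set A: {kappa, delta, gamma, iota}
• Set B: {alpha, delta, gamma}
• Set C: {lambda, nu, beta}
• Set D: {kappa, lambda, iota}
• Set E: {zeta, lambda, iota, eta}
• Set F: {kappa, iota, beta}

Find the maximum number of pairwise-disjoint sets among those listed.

2

B, F are pairwise disjoint (B={alpha,delta,gamma}; F={kappa,iota,beta}).
Every remaining set overlaps one of these, and no 3 of the listed sets are pairwise disjoint, so 2 is the maximum.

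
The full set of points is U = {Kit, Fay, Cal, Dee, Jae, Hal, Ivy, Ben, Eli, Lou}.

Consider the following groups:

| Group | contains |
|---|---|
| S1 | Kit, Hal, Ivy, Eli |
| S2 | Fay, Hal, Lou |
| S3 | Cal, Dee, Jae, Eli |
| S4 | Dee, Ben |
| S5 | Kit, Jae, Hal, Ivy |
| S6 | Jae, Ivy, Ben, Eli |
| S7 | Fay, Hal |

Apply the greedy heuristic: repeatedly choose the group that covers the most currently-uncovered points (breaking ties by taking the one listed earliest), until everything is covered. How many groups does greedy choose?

Greedy: pick S1 (covers 4 new) → pick S3 (covers 3 new) → pick S2 (covers 2 new) → pick S4 (covers 1 new). Total picks: 4.

4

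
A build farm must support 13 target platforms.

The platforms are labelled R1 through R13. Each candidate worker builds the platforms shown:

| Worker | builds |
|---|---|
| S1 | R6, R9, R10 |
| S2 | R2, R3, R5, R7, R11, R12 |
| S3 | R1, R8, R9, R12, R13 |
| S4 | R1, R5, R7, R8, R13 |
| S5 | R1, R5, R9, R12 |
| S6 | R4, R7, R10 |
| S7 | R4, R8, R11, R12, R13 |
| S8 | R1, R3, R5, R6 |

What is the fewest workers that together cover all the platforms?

4

S2 and S3 and S6 and S8 together: S2 ∪ S3 ∪ S6 ∪ S8 = {R1, R2, R3, R4, R5, R6, R7, R8, R9, R10, R11, R12, R13} — every platform is covered.
No 3 of the 8 workers cover everything (all 56 combinations miss at least one platform), so 4 is optimal.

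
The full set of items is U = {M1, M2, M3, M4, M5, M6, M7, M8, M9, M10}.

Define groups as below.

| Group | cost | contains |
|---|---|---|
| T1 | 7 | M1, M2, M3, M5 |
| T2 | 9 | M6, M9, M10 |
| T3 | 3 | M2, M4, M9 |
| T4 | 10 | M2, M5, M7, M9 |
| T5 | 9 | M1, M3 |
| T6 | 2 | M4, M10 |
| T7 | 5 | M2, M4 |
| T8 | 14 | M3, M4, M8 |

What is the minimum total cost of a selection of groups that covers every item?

40

T1, T2, T4, T8 together cover every item (T1 ∪ T2 ∪ T4 ∪ T8 = {M1, M2, M3, M4, M5, M6, M7, M8, M9, M10}); total cost 7 + 9 + 10 + 14 = 40.
The greedy pick T3, T6, T1, T2, T4, T8 costs 45; no covering selection beats 40.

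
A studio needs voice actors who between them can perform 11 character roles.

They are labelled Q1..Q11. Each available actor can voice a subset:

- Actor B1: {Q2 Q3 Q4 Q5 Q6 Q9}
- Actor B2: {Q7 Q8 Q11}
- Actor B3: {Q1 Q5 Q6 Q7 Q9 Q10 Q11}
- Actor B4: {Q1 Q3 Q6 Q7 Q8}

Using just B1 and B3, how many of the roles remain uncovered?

1

Union of B1, B3 = {Q1, Q2, Q3, Q4, Q5, Q6, Q7, Q9, Q10, Q11}.
Not covered: Q8 — 1 role.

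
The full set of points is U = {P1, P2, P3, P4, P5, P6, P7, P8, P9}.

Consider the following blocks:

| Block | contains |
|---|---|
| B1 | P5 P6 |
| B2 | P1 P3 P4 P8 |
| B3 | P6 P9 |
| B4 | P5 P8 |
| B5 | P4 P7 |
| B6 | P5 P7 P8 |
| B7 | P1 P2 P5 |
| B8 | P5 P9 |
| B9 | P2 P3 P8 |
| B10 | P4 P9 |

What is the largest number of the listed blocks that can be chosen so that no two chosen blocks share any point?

B5, B8, B9 are pairwise disjoint (B5={P4,P7}; B8={P5,P9}; B9={P2,P3,P8}).
Every remaining block overlaps one of these, and no 4 of the listed blocks are pairwise disjoint, so 3 is the maximum.

3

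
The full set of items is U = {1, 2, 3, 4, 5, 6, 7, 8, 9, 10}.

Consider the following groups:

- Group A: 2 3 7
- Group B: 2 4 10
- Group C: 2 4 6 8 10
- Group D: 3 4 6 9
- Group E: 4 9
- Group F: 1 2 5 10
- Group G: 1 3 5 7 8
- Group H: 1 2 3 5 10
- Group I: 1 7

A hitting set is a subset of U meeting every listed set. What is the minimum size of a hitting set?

3

Take T = {1, 4, 7}. Each listed group contains at least one of these, so T is a hitting set of size 3.
No choice of 2 items meets every group, so 3 is the minimum.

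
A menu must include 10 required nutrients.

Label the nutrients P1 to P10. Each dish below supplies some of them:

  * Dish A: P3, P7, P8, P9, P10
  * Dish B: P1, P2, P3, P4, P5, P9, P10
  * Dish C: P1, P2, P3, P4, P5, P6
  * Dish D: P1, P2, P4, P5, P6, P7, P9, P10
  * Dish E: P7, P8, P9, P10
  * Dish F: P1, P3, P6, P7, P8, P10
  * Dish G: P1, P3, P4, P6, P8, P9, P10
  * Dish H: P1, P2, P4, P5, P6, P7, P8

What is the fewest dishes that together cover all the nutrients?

C and E together: C ∪ E = {P1, P2, P3, P4, P5, P6, P7, P8, P9, P10} — every nutrient is covered.
No single dish has all 10 nutrients (the largest, D, has 8), so 2 is optimal.

2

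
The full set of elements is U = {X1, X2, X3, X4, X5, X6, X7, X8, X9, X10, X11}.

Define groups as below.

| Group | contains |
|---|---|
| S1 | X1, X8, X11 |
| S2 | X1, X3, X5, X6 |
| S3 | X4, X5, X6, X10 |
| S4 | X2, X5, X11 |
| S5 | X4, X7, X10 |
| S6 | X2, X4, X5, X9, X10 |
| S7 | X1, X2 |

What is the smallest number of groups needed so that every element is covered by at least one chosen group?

S1, S2, S5, and S6 cover everything between them: the union {X1, X2, X3, X4, X5, X6, X7, X8, X9, X10, X11} is all of U.
No 3 of the 7 groups cover everything (all 35 combinations miss at least one element), so 4 is optimal.

4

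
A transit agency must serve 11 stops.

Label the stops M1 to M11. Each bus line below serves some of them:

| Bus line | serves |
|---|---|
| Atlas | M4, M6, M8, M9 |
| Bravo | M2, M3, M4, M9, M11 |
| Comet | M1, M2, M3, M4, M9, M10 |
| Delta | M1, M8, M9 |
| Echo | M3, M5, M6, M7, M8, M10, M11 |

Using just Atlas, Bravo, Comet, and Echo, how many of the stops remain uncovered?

Union of Atlas, Bravo, Comet, Echo = {M1, M2, M3, M4, M5, M6, M7, M8, M9, M10, M11} — that's every stop, so 0 are uncovered.

0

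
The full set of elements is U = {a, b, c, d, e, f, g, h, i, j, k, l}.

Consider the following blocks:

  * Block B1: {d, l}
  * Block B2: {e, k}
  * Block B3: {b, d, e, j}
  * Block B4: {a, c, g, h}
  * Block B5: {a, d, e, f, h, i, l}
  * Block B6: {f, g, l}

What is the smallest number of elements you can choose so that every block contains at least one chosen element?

The 3 elements {e, h, l} hit every block.
The blocks B1, B2, B4 are pairwise disjoint, so any hitting set needs a separate element for each — at least 3. Hence 3 is optimal.

3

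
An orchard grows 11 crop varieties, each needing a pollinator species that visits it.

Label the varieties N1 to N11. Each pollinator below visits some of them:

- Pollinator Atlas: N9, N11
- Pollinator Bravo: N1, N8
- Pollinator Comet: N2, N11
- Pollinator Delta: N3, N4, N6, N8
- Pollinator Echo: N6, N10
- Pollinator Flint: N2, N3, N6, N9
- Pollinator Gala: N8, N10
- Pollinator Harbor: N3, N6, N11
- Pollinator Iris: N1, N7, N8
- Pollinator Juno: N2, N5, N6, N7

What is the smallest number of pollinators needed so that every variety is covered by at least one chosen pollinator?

Take {Atlas, Bravo, Delta, Echo, Juno}. Their union is {N1, N2, N3, N4, N5, N6, N7, N8, N9, N10, N11}, which is all 11 varieties.
No 4 of the 10 pollinators cover everything (all 210 combinations miss at least one variety), so 5 is optimal.

5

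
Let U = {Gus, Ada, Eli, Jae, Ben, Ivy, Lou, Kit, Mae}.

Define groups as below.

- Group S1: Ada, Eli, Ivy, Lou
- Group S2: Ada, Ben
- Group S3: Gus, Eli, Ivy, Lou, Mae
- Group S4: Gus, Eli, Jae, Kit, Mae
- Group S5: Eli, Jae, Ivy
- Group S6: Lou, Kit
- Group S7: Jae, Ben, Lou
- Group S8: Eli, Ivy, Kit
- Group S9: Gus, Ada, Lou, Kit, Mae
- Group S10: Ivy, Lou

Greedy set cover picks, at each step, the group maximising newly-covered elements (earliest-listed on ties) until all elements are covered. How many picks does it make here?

Greedy: pick S3 (covers 5 new) → pick S2 (covers 2 new) → pick S4 (covers 2 new). Total picks: 3.

3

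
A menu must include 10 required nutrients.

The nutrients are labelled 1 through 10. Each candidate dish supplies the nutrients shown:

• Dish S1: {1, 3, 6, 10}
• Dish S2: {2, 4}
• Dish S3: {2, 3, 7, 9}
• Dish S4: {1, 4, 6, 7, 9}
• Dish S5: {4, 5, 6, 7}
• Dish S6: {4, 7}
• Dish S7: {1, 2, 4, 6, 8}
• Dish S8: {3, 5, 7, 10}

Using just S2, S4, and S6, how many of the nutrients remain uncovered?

Union of S2, S4, S6 = {1, 2, 4, 6, 7, 9}.
Not covered: 3, 5, 8, 10 — 4 nutrients.

4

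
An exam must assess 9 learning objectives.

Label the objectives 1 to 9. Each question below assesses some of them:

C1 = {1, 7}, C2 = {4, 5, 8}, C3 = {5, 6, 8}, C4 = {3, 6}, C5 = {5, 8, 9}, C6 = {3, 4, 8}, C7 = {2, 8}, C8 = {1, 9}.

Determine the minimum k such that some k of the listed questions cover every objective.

5

Take {C1, C2, C4, C7, C8}. Their union is {1, 2, 3, 4, 5, 6, 7, 8, 9}, which is all 9 objectives.
Only C7 contains 2, so C7 is forced; the remaining 7 objectives need at least 4 more questions (each remaining question adds at most 2) — so at least 5 questions are needed, and 5 is optimal.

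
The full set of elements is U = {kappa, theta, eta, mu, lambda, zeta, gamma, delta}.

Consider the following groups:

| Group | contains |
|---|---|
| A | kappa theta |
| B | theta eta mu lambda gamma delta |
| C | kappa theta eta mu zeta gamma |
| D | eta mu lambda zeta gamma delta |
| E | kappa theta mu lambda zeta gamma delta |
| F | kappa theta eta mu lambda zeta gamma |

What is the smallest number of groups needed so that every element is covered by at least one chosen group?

2

D and E cover everything between them: the union {kappa, theta, eta, mu, lambda, zeta, gamma, delta} is all of U.
No single group has all 8 elements (the largest, E, has 7), so 2 is optimal.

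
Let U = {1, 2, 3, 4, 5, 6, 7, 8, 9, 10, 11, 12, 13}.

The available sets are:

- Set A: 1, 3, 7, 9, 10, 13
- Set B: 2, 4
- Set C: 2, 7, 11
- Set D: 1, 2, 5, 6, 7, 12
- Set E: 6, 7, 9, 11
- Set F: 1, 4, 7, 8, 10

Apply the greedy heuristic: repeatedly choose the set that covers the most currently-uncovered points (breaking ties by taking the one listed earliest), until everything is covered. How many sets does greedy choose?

4

Greedy: pick A (covers 6 new) → pick D (covers 4 new) → pick F (covers 2 new) → pick C (covers 1 new). Total picks: 4.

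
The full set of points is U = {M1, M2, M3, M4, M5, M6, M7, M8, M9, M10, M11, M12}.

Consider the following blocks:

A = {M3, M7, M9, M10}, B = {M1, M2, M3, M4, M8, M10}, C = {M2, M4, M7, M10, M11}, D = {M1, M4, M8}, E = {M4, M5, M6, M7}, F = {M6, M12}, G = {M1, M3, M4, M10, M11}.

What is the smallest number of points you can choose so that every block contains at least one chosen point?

3

Take H = {M4, M10, M12}. Each listed block contains at least one of these, so H is a hitting set of size 3.
The blocks A, D, F are pairwise disjoint, so any hitting set needs a separate point for each — at least 3. Hence 3 is optimal.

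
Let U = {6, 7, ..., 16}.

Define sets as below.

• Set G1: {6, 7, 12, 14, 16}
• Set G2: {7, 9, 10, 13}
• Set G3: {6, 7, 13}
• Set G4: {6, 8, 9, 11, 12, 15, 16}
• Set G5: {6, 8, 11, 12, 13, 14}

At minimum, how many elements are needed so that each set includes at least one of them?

2

H = {6, 13} meets every set (each contains at least one member of H), and |H| = 2.
No single element lies in every set, so at least 2 are needed and 2 is optimal.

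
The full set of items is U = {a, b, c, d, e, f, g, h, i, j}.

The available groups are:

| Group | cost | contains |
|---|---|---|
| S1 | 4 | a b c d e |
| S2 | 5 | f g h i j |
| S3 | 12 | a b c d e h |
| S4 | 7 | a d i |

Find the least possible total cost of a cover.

S1, S2 together cover every item (S1 ∪ S2 = {a, b, c, d, e, f, g, h, i, j}); total cost 4 + 5 = 9.
No covering selection has total cost below 9.

9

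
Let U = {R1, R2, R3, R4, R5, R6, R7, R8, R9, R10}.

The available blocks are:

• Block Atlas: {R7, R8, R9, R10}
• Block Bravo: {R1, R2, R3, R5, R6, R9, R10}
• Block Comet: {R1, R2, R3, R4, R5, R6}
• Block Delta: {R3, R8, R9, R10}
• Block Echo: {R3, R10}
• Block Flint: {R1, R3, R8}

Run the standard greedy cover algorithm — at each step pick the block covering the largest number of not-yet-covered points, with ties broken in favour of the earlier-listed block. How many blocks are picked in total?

3

Greedy: pick Bravo (covers 7 new) → pick Atlas (covers 2 new) → pick Comet (covers 1 new). Total picks: 3.
(The true minimum cover uses only 2 blocks, so greedy is not optimal here.)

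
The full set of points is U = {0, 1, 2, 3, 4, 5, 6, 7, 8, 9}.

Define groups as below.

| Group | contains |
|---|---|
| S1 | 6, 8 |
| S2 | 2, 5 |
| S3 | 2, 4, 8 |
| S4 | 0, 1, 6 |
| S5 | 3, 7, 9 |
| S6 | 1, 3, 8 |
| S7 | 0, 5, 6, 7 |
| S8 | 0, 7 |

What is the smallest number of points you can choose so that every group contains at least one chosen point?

4

The 4 points {1, 2, 6, 7} hit every group.
No choice of 3 points meets every group, so 4 is the minimum.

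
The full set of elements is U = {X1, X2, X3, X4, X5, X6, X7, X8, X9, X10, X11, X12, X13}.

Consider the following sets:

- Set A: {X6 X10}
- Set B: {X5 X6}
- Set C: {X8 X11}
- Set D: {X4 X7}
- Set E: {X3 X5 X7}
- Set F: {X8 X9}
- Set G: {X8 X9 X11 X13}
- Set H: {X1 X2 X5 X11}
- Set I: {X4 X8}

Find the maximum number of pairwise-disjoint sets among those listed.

4

A, D, F, H are pairwise disjoint (A={X6,X10}; D={X4,X7}; F={X8,X9}; H={X1,X2,X5,X11}).
Every remaining set overlaps one of these, and no 5 of the listed sets are pairwise disjoint, so 4 is the maximum.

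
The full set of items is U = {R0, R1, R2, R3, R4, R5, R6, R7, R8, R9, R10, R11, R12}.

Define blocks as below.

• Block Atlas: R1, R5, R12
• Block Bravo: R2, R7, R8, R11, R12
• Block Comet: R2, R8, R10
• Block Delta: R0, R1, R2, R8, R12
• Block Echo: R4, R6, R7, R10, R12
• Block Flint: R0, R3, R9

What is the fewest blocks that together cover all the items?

4

Take {Atlas, Bravo, Echo, Flint}. Their union is {R0, R1, R2, R3, R4, R5, R6, R7, R8, R9, R10, R11, R12}, which is all 13 items.
Only Atlas contains R5, so Atlas is forced; the remaining 10 items need at least 3 more blocks (each remaining block adds at most 4) — so at least 4 blocks are needed, and 4 is optimal.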